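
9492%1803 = 477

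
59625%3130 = 155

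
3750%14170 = 3750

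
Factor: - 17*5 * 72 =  - 6120=- 2^3*3^2*5^1* 17^1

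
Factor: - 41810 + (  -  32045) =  - 5^1 *14771^1=-  73855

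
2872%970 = 932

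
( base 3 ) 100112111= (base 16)1B28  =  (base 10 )6952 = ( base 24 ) C1G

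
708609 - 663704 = 44905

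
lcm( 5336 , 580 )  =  26680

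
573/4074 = 191/1358= 0.14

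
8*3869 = 30952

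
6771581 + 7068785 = 13840366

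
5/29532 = 5/29532 = 0.00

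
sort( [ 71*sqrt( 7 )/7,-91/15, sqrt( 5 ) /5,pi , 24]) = [-91/15,  sqrt ( 5)/5,pi,24,71*sqrt( 7)/7]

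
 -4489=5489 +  - 9978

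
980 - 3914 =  - 2934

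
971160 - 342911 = 628249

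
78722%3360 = 1442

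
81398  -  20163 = 61235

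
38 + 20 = 58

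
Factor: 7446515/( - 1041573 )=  - 3^ ( - 1)*5^1* 13^(-1)*17^( - 1 )*1571^(- 1 ) * 1489303^1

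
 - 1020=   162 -1182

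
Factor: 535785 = 3^1 * 5^1*23^1*1553^1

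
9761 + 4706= 14467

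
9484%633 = 622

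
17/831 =17/831 = 0.02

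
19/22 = 19/22 = 0.86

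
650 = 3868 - 3218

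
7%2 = 1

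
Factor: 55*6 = 2^1*3^1*5^1*11^1= 330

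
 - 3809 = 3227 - 7036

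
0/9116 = 0 = 0.00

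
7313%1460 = 13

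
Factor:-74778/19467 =- 2^1*3^( - 2 ) * 7^( - 1) * 11^2 =- 242/63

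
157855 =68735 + 89120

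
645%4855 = 645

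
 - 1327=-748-579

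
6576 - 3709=2867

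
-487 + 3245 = 2758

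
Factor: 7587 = 3^3*281^1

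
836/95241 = 836/95241 = 0.01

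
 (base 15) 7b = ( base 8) 164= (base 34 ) 3e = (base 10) 116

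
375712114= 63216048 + 312496066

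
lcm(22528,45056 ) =45056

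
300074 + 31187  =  331261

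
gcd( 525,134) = 1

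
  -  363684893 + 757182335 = 393497442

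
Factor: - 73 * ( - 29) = 2117 = 29^1*73^1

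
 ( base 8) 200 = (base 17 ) 79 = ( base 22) 5i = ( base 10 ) 128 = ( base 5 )1003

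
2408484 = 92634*26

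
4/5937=4/5937 = 0.00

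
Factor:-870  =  - 2^1*3^1*5^1*29^1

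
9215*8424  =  77627160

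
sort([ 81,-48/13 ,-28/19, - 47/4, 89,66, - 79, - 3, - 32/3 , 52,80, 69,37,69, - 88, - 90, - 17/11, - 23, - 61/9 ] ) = [ - 90, - 88, - 79,-23,-47/4, - 32/3, - 61/9, - 48/13,- 3,-17/11, - 28/19,37, 52,66,69, 69, 80, 81, 89] 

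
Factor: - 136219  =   - 179^1*761^1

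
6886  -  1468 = 5418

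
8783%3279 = 2225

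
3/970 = 3/970 =0.00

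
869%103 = 45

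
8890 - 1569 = 7321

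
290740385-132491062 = 158249323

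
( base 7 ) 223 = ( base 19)61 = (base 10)115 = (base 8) 163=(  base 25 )4f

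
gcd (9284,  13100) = 4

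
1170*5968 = 6982560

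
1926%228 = 102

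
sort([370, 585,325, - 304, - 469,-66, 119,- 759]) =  [ - 759, - 469, - 304, - 66, 119,325, 370,585]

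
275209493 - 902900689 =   -  627691196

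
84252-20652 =63600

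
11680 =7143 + 4537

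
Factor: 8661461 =8661461^1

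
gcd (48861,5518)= 89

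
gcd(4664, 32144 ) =8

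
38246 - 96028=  - 57782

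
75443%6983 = 5613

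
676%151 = 72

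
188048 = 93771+94277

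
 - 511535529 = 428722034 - 940257563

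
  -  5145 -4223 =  - 9368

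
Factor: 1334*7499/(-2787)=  - 10003666/2787   =  - 2^1  *3^(-1)*23^1*29^1 *929^(-1)*7499^1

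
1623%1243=380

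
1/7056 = 1/7056 = 0.00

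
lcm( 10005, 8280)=240120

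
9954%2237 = 1006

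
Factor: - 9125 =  - 5^3*73^1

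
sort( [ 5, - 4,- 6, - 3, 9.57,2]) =[- 6, - 4, - 3, 2,5, 9.57]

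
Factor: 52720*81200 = 4280864000 =2^8*5^3  *  7^1 *29^1*659^1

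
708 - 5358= - 4650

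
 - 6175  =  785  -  6960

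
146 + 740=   886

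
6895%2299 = 2297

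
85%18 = 13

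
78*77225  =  6023550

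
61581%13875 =6081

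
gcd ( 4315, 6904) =863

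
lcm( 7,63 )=63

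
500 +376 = 876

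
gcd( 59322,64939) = 1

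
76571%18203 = 3759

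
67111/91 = 737  +  44/91 = 737.48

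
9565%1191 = 37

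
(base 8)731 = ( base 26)I5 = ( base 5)3343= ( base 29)g9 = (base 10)473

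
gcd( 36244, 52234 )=1066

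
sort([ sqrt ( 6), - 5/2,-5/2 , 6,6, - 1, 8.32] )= [ -5/2, - 5/2, - 1, sqrt( 6), 6, 6, 8.32] 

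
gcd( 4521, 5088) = 3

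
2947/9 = 327 + 4/9 =327.44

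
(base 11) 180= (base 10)209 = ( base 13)131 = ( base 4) 3101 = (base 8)321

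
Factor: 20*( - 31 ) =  -2^2*5^1 *31^1=- 620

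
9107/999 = 9+116/999 = 9.12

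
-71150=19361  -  90511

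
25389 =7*3627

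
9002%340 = 162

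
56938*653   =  37180514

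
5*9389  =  46945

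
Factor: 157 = 157^1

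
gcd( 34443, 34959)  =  129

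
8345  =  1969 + 6376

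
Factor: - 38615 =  - 5^1*7723^1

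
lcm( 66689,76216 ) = 533512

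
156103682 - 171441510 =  - 15337828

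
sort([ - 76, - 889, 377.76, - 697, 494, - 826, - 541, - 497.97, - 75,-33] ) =[ - 889, - 826, - 697,-541, - 497.97, - 76,  -  75, - 33,377.76, 494] 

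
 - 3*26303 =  - 78909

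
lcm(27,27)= 27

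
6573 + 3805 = 10378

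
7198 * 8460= 60895080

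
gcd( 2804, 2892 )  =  4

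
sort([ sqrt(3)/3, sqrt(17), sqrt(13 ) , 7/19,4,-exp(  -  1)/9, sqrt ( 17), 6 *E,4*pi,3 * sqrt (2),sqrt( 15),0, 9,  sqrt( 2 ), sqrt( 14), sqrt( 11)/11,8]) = [ - exp( - 1)/9, 0, sqrt( 11)/11, 7/19, sqrt(3) /3,sqrt( 2 ),sqrt( 13), sqrt( 14), sqrt( 15), 4, sqrt(17), sqrt( 17), 3 *sqrt( 2),  8, 9,4* pi,6*E]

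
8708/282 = 30 + 124/141 =30.88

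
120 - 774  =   - 654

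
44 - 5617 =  - 5573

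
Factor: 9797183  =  11^1*890653^1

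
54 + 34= 88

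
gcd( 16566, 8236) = 2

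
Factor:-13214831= - 7^1*17^1*111049^1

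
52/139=52/139 = 0.37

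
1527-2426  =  - 899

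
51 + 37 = 88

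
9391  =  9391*1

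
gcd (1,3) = 1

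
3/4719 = 1/1573 = 0.00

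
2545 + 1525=4070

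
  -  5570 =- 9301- - 3731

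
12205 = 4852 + 7353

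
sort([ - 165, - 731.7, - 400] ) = [ - 731.7, - 400, - 165]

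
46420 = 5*9284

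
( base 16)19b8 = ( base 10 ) 6584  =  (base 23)ca6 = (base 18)125e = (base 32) 6DO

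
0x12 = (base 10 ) 18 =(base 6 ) 30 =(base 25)I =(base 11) 17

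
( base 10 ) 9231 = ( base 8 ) 22017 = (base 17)1eg0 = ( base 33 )8FO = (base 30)a7l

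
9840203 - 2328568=7511635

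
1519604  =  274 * 5546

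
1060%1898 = 1060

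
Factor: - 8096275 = - 5^2  *11^1*59^1*499^1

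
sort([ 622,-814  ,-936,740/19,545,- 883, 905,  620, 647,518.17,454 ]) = [-936,  -  883, - 814, 740/19,454,518.17,545, 620,622 , 647, 905 ] 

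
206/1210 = 103/605 = 0.17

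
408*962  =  392496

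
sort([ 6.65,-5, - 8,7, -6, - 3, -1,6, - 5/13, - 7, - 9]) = [ - 9, - 8,  -  7, - 6, - 5, - 3 , - 1, - 5/13,6,6.65,7 ] 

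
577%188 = 13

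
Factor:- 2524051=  - 31^1* 81421^1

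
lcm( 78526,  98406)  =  7774074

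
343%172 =171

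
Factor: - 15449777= - 7^1*89^1*24799^1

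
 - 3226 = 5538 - 8764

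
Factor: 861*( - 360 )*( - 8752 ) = 2^7* 3^3*5^1*7^1*41^1*547^1 =2712769920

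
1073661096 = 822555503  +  251105593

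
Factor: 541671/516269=3^1*  17^1*19^1*43^1* 151^( - 1)*263^( - 1 )  =  41667/39713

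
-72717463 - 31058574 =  - 103776037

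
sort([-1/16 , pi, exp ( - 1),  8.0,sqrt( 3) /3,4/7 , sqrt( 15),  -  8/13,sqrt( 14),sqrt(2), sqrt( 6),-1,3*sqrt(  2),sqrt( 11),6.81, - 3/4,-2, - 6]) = [ - 6, - 2, - 1,-3/4,-8/13, - 1/16,exp(-1 ),4/7 , sqrt( 3 )/3,sqrt(2),sqrt( 6),pi, sqrt ( 11),sqrt(14), sqrt(15) , 3 *sqrt ( 2),6.81,8.0] 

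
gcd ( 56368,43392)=16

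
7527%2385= 372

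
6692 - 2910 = 3782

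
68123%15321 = 6839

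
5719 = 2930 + 2789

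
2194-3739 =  - 1545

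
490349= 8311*59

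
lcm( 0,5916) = 0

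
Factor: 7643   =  7643^1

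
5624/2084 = 2 + 364/521 = 2.70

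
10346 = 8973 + 1373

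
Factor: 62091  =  3^2*6899^1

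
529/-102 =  - 6 + 83/102 =- 5.19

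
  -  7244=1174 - 8418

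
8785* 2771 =24343235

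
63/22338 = 7/2482 = 0.00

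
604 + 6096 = 6700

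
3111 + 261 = 3372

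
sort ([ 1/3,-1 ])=[ - 1,1/3] 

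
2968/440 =6 + 41/55 = 6.75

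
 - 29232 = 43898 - 73130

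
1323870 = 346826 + 977044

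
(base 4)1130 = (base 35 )2m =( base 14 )68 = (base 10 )92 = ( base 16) 5C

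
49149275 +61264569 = 110413844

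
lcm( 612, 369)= 25092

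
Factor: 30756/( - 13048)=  -2^( - 1 ) * 3^1*7^( - 1) * 11^1 = - 33/14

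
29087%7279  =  7250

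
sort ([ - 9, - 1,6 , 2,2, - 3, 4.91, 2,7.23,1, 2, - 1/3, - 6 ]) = [ - 9, - 6, - 3, - 1, - 1/3, 1, 2,  2,2,2, 4.91, 6, 7.23 ] 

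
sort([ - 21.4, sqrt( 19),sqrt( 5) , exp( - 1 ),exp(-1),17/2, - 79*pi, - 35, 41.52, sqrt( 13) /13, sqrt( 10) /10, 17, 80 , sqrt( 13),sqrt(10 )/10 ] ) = [ - 79*pi , - 35 ,- 21.4, sqrt(13 )/13,sqrt( 10 ) /10, sqrt( 10 )/10,  exp( - 1), exp( -1), sqrt(5),sqrt(13), sqrt(19 ) , 17/2, 17  ,  41.52, 80]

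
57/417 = 19/139= 0.14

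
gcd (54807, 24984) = 3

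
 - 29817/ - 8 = 29817/8 = 3727.12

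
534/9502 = 267/4751 = 0.06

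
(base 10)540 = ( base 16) 21C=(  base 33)gc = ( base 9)660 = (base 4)20130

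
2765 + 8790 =11555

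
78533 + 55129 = 133662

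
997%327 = 16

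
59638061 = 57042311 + 2595750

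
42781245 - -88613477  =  131394722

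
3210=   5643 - 2433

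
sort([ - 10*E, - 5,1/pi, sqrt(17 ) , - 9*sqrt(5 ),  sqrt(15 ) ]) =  [-10 * E, - 9*sqrt ( 5 ), - 5,1/pi, sqrt (15 ),sqrt( 17 )] 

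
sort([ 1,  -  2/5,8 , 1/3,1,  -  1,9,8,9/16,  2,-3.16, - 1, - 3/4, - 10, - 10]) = [ - 10, - 10, - 3.16 ,-1, - 1, - 3/4, - 2/5,1/3, 9/16,1,1,2,8,8,9]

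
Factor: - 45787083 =-3^1*15262361^1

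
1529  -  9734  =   - 8205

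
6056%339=293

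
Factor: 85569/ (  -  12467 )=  -3^1 * 7^(  -  1 )*11^1 * 13^(  -  1)*137^( - 1)*2593^1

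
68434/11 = 68434/11= 6221.27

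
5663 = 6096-433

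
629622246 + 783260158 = 1412882404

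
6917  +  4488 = 11405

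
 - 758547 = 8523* ( - 89 ) 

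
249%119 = 11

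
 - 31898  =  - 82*389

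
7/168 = 1/24  =  0.04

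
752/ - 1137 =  - 1 + 385/1137 = - 0.66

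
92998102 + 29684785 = 122682887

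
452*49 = 22148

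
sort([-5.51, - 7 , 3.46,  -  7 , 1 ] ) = [ - 7 ,  -  7, -5.51,1 , 3.46] 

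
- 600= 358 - 958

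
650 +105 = 755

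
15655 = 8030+7625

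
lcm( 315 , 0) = 0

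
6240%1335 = 900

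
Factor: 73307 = 13^1*5639^1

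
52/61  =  52/61 = 0.85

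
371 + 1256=1627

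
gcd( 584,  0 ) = 584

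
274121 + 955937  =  1230058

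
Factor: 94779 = 3^2*10531^1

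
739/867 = 739/867 = 0.85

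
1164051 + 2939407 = 4103458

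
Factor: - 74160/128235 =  - 2^4*3^1*83^( -1 ) = - 48/83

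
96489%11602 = 3673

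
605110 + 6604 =611714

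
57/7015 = 57/7015 = 0.01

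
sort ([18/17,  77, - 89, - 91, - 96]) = [ - 96,-91, - 89 , 18/17, 77]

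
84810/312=271 + 43/52=271.83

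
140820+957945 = 1098765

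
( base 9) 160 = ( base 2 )10000111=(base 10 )135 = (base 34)3x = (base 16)87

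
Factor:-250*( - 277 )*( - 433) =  - 2^1 * 5^3*277^1*433^1  =  -29985250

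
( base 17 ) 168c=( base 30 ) 7GF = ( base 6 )51243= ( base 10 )6795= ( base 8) 15213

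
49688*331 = 16446728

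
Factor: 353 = 353^1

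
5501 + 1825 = 7326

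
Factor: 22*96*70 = 147840 = 2^7*3^1*5^1* 7^1*11^1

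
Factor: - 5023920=-2^4 * 3^1*5^1*11^2 *173^1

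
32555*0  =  0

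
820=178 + 642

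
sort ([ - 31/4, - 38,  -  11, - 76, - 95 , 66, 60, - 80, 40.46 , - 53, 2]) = [-95, - 80, - 76, - 53, - 38,  -  11, - 31/4, 2,40.46,60, 66] 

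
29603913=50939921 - 21336008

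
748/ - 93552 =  - 1 + 23201/23388 = - 0.01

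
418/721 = 418/721 =0.58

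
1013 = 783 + 230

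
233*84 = 19572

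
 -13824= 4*( - 3456 )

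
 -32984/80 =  - 413  +  7/10 = -  412.30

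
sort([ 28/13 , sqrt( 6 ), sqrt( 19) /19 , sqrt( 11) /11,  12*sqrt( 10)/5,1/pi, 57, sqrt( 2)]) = [ sqrt (19 ) /19,  sqrt (11 )/11,1/pi, sqrt( 2 ), 28/13 , sqrt ( 6),12 * sqrt( 10 )/5,  57]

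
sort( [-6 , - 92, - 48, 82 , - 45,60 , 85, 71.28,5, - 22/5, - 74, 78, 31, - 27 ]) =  [-92, - 74, -48 , - 45, - 27 , - 6, -22/5,  5,31 , 60,71.28,78,82 , 85] 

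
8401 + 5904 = 14305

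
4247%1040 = 87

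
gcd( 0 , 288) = 288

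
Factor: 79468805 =5^1 * 13^1 * 1222597^1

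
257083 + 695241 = 952324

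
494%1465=494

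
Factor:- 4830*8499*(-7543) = 309641432310 =2^1*3^2* 5^1*7^1 * 19^1*23^1*397^1*2833^1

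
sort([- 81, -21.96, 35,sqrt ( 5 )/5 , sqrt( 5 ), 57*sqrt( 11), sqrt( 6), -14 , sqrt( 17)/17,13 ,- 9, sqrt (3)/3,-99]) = [ - 99,-81, - 21.96, - 14, - 9,sqrt(17 ) /17, sqrt(5)/5,sqrt( 3) /3, sqrt( 5),sqrt(6),13,  35 , 57*sqrt( 11)]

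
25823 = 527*49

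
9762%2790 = 1392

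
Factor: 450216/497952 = 2^( - 2)*7^( - 1)*13^1*19^( - 1)*37^1 =481/532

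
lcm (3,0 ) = 0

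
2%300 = 2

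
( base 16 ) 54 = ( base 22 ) 3I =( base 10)84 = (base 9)103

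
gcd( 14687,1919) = 19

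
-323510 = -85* 3806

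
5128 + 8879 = 14007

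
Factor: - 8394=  - 2^1*3^1*1399^1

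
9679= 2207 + 7472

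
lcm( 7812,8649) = 242172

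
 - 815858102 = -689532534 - 126325568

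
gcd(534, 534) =534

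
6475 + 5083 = 11558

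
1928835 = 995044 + 933791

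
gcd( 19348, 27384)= 28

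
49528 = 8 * 6191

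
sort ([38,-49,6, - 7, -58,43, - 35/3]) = [ - 58,-49, - 35/3, - 7,6  ,  38, 43 ] 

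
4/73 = 4/73 = 0.05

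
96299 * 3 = 288897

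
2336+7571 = 9907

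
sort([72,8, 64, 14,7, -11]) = [ - 11, 7,  8, 14, 64, 72] 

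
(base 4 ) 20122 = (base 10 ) 538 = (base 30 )hs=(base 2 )1000011010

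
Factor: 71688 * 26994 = 1935145872 = 2^4 * 3^2*11^1 * 29^1 * 103^1*409^1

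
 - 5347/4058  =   - 2 + 2769/4058 = - 1.32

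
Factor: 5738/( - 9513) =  - 38/63 = -2^1*3^( - 2)*7^( - 1)*19^1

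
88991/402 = 88991/402 = 221.37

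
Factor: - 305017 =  - 305017^1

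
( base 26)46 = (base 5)420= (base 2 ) 1101110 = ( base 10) 110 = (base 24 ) 4E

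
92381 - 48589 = 43792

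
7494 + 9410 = 16904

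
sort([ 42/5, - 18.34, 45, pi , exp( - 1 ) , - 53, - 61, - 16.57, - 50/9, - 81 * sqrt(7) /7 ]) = [-61 , -53, - 81*sqrt(7 )/7, - 18.34, - 16.57,-50/9,exp( - 1), pi,  42/5,45] 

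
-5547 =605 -6152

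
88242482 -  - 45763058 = 134005540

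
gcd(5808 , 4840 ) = 968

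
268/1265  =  268/1265= 0.21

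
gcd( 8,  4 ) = 4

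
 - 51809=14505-66314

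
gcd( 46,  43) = 1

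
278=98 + 180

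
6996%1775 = 1671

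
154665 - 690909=-536244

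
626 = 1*626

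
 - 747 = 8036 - 8783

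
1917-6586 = - 4669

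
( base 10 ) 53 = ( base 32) 1l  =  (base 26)21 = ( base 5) 203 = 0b110101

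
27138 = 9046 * 3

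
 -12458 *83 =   -  1034014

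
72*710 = 51120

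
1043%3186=1043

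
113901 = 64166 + 49735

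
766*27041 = 20713406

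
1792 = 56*32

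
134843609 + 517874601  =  652718210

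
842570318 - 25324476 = 817245842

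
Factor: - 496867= - 7^1*70981^1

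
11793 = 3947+7846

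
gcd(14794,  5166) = 2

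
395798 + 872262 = 1268060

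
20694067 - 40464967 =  - 19770900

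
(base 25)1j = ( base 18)28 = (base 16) 2c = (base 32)1c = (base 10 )44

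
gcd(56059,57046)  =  1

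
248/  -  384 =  - 1 + 17/48  =  - 0.65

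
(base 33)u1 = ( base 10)991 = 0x3df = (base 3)1100201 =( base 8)1737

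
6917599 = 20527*337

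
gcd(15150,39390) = 3030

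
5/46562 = 5/46562= 0.00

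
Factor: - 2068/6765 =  - 188/615 = -  2^2*3^( - 1 )*5^( - 1)* 41^( - 1)*47^1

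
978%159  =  24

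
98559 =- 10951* ( - 9)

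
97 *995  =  96515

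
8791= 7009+1782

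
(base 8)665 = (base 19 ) 140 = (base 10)437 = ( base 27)g5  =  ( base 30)eh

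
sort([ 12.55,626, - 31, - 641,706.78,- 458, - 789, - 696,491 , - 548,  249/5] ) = [ - 789,- 696,- 641, - 548, - 458,-31,12.55,249/5,491,626,706.78]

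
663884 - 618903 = 44981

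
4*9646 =38584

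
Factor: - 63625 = - 5^3*509^1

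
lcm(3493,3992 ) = 27944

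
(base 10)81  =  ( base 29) 2n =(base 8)121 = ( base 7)144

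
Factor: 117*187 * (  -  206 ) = -2^1*3^2*11^1*13^1*17^1*103^1 = - 4507074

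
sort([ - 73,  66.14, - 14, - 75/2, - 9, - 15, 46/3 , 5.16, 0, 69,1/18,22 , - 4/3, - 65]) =[-73, - 65,- 75/2, - 15, - 14,-9, - 4/3,0,1/18,5.16,  46/3,22,66.14,69] 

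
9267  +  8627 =17894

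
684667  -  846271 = - 161604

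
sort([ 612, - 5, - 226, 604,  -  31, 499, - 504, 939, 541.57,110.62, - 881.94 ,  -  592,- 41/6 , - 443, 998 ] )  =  [ - 881.94, - 592,  -  504, - 443,-226, - 31, - 41/6,-5,110.62, 499, 541.57 , 604,  612,939, 998]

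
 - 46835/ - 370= 9367/74 = 126.58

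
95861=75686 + 20175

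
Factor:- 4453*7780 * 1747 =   -  2^2*5^1 * 61^1*73^1 * 389^1*  1747^1 = - 60523661980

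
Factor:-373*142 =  - 52966 = - 2^1*71^1*373^1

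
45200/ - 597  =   - 76 + 172/597 = - 75.71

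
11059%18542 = 11059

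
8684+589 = 9273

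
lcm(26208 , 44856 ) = 2332512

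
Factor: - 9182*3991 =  - 36645362  =  - 2^1*13^1*307^1*4591^1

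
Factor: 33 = 3^1*11^1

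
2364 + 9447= 11811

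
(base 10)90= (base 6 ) 230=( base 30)30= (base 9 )110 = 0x5a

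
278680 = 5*55736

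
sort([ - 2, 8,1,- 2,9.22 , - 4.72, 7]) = [ - 4.72, - 2, - 2,1,7,8 , 9.22 ]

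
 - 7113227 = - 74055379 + 66942152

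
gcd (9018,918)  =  54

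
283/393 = 283/393  =  0.72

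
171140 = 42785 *4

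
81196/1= 81196  =  81196.00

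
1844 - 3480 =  - 1636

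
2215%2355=2215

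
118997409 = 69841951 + 49155458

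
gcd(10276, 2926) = 14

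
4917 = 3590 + 1327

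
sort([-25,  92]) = [-25,92]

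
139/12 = 11 + 7/12 = 11.58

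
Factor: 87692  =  2^2*11^1*1993^1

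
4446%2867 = 1579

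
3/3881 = 3/3881 = 0.00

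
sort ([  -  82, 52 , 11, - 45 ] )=[ - 82, - 45,11, 52]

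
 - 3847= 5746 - 9593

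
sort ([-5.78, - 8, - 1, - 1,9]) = [ - 8, - 5.78, - 1, - 1,9 ] 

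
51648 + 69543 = 121191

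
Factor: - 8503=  - 11^1*773^1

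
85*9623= 817955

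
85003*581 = 49386743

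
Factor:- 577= - 577^1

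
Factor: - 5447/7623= -3^(-2)*7^( - 1)*11^( - 2) * 13^1*419^1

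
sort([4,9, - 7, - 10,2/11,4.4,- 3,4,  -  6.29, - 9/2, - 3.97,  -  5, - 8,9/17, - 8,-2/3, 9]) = [-10, - 8, - 8, - 7,-6.29, - 5,- 9/2, - 3.97, - 3, - 2/3 , 2/11,  9/17,4,  4, 4.4,9, 9 ]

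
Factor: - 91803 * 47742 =  -  2^1*3^2*71^1 * 73^1 * 109^1*431^1=- 4382858826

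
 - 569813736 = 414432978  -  984246714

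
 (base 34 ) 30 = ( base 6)250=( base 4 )1212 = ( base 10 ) 102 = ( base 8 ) 146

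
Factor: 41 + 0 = 41 = 41^1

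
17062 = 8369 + 8693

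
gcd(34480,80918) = 2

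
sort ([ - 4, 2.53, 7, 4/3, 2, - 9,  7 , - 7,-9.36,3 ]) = [ - 9.36,-9,-7,  -  4,4/3,2, 2.53,  3, 7,7] 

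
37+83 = 120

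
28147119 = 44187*637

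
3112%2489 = 623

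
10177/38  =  10177/38 = 267.82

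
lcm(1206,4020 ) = 12060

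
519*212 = 110028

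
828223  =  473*1751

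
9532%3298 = 2936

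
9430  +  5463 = 14893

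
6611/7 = 944 + 3/7 = 944.43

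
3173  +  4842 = 8015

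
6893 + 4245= 11138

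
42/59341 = 42/59341 = 0.00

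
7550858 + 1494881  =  9045739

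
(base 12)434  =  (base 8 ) 1150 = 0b1001101000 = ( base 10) 616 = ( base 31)jr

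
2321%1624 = 697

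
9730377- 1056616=8673761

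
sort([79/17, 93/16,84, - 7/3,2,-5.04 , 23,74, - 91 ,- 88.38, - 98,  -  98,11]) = [  -  98,-98 , - 91 ,  -  88.38, - 5.04, - 7/3,  2,79/17,93/16,11, 23,  74,84] 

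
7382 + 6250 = 13632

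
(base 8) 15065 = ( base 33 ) 65A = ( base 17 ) 163B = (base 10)6709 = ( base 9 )10174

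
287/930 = 287/930 = 0.31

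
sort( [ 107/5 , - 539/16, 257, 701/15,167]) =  [  -  539/16,107/5, 701/15, 167, 257]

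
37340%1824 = 860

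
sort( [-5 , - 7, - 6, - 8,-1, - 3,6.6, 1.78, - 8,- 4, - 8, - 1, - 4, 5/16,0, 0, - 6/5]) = [ - 8, - 8,- 8, - 7,  -  6, - 5, - 4,  -  4, - 3, -6/5, - 1,-1,  0, 0,5/16, 1.78, 6.6] 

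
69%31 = 7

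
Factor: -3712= -2^7*29^1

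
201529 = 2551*79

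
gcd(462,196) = 14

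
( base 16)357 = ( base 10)855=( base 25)195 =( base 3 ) 1011200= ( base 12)5B3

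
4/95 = 4/95 = 0.04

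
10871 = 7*1553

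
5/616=5/616=0.01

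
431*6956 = 2998036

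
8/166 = 4/83= 0.05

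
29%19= 10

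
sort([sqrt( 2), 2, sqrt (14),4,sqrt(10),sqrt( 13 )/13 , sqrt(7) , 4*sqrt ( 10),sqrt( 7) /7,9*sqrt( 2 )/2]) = [ sqrt(13 )/13, sqrt(7)/7 , sqrt( 2),2,sqrt( 7 ), sqrt ( 10), sqrt (14), 4, 9*sqrt(2)/2, 4*sqrt (10)] 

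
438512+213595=652107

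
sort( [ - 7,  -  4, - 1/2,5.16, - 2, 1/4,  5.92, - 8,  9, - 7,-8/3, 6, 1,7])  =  [  -  8, - 7, - 7, - 4,-8/3 ,-2, - 1/2,  1/4, 1,5.16,  5.92,  6, 7,9]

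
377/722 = 377/722=0.52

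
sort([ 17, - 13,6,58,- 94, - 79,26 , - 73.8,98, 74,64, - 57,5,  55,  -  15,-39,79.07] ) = [ - 94, - 79, - 73.8, - 57, -39, - 15, - 13, 5,6,17,26,  55,58,64,74 , 79.07, 98]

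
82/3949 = 82/3949 = 0.02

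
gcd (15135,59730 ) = 15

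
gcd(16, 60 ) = 4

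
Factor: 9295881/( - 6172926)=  - 2^( - 1)*7^1*157^( - 1)*599^1*739^1*6553^ ( - 1) = - 3098627/2057642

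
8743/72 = 121 + 31/72 = 121.43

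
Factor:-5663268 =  - 2^2*3^2*13^1*12101^1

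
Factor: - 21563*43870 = - 2^1*5^1*41^1*107^1*21563^1= - 945968810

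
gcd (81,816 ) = 3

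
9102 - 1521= 7581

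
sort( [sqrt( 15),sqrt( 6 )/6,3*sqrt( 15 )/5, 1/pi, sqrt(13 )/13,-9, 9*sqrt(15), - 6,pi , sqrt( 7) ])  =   [ - 9, - 6 , sqrt(13 )/13, 1/pi,  sqrt (6)/6, 3*sqrt(15) /5,sqrt(7),pi,sqrt (15 ), 9 *sqrt( 15) ] 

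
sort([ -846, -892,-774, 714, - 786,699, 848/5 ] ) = [ - 892, - 846,-786,  -  774,848/5, 699,714] 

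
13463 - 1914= 11549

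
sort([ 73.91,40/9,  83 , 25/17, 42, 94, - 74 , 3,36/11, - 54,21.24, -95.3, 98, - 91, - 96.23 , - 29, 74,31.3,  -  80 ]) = [ - 96.23, - 95.3, - 91,-80, - 74,  -  54, - 29,25/17, 3, 36/11,40/9,21.24,31.3, 42, 73.91,74, 83,94,98]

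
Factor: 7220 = 2^2*5^1*19^2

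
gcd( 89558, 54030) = 2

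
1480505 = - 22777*( - 65 )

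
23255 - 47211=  - 23956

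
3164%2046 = 1118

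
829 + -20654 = -19825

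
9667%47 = 32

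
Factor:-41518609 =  - 11^2*41^1*8369^1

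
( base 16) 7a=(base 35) 3h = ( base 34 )3K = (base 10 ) 122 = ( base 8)172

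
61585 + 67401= 128986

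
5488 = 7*784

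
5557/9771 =5557/9771 = 0.57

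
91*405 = 36855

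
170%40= 10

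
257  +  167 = 424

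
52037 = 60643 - 8606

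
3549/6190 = 3549/6190 =0.57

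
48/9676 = 12/2419 = 0.00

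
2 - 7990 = - 7988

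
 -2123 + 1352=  - 771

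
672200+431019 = 1103219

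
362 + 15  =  377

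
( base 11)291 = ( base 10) 342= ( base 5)2332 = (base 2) 101010110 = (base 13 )204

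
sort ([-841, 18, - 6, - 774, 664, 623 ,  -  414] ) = [-841,-774, - 414, - 6,18, 623,664 ]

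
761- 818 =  - 57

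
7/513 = 7/513  =  0.01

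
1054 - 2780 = -1726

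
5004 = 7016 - 2012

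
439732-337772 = 101960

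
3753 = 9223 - 5470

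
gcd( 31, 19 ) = 1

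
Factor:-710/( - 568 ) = 5/4=2^( - 2) *5^1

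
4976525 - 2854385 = 2122140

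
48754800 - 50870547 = -2115747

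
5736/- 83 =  - 5736/83  =  - 69.11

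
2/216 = 1/108 = 0.01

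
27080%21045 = 6035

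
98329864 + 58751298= 157081162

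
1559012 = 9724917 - 8165905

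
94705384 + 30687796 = 125393180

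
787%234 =85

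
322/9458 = 161/4729 = 0.03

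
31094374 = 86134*361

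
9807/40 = 9807/40 = 245.18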